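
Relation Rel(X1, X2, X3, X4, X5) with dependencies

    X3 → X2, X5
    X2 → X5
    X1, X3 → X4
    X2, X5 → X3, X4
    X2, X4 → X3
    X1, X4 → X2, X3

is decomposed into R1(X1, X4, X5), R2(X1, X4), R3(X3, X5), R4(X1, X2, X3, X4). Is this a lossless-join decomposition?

Yes

Chase test. Columns are X1, X2, X3, X4, X5; row i has aⱼ where attribute j ∈ Ri, else bᵢⱼ.
Initial tableau (one row per fragment):
  row 1: a1 b12 b13 a4 a5
  row 2: a1 b22 b23 a4 b25
  row 3: b31 b32 a3 b34 a5
  row 4: a1 a2 a3 a4 b45
Rows 3 and 4 agree on X3; apply X3→X2, X5 and equate their X2, X5 entries.
Rows 3 and 4 agree on X2, X5; apply X2, X5→X3, X4 and equate their X3, X4 entries.
Rows 1 and 2 agree on X1, X4; apply X1, X4→X2, X3 and equate their X2, X3 entries.
Rows 1 and 4 agree on X1, X4; apply X1, X4→X2, X3 and equate their X2, X3 entries.
Rows 1 and 2 agree on X3; apply X3→X2, X5 and equate their X2, X5 entries.
Row 1 is now all distinguished symbols — the join is lossless.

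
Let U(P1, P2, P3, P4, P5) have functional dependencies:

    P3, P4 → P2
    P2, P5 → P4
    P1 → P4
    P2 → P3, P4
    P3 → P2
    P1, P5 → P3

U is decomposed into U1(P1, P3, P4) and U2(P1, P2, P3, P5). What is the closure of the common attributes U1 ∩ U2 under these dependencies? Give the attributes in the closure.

P1, P2, P3, P4

U1 ∩ U2 = {P1, P3}.
P1 → P4 applies, adding P4
P3 → P2 applies, adding P2
Closure: {P1, P2, P3, P4}.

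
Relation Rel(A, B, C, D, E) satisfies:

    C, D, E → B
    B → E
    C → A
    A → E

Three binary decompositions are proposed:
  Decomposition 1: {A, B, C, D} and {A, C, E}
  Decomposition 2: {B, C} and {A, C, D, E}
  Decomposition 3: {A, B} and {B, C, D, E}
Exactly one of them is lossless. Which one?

Decomposition 1

Decomposition 1: common = {A, C}, closure = {A, C, E} → lossless.
Decomposition 2: common = {C}, closure = {A, C, E} → lossy.
Decomposition 3: common = {B}, closure = {B, E} → lossy.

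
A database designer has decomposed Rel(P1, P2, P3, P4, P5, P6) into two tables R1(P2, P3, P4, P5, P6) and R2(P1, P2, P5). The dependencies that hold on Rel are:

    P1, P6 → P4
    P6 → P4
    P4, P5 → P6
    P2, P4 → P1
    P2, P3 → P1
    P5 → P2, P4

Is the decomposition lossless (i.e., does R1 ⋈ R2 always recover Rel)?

Common attributes: R1 ∩ R2 = {P2, P5}.
Closure of {P2, P5}: P5 → P2, P4 applies, adding P4; P4, P5 → P6 applies, adding P6; P2, P4 → P1 applies, adding P1. So (P2, P5)⁺ = {P1, P2, P4, P5, P6}.
This closure contains every attribute of R2, so R1 ∩ R2 → R2. The join is lossless.

Yes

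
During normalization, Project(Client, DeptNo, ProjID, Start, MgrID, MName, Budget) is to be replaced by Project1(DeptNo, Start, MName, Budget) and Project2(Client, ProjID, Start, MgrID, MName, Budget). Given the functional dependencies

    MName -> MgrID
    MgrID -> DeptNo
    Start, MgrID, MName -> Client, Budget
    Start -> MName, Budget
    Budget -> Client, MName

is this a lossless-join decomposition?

Common attributes: Project1 ∩ Project2 = {Start, MName, Budget}.
Closure of {Start, MName, Budget}: MName → MgrID applies, adding MgrID; MgrID → DeptNo applies, adding DeptNo; Start, MgrID, MName → Client, Budget applies, adding Client. So (Start, MName, Budget)⁺ = {Client, DeptNo, Start, MgrID, MName, Budget}.
This closure contains every attribute of Project1, so Project1 ∩ Project2 → Project1. The join is lossless.

Yes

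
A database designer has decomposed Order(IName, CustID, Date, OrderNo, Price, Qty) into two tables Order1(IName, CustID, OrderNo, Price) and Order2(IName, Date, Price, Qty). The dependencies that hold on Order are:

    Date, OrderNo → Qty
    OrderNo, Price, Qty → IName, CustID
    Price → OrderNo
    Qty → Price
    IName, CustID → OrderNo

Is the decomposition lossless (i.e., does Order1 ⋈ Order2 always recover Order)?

Common attributes: Order1 ∩ Order2 = {IName, Price}.
Closure of {IName, Price}: Price → OrderNo applies, adding OrderNo. So (IName, Price)⁺ = {IName, OrderNo, Price}.
The closure contains neither all of Order1 = {IName, CustID, OrderNo, Price} nor all of Order2 = {IName, Date, Price, Qty}, so the common attributes are not a superkey of either fragment. The join is lossy.

No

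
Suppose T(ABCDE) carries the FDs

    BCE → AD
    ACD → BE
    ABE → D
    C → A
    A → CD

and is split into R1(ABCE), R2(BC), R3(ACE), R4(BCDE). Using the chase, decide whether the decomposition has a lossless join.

Chase test. Columns are ABCDE; row i has aⱼ where attribute j ∈ Ri, else bᵢⱼ.
Initial tableau (one row per fragment):
  row 1: a1 a2 a3 b14 a5
  row 2: b21 a2 a3 b24 b25
  row 3: a1 b32 a3 b34 a5
  row 4: b41 a2 a3 a4 a5
Rows 1 and 4 agree on BCE; apply BCE→AD and equate their AD entries.
Rows 1 and 2 agree on C; apply C→A and equate their A entries.
Rows 1 and 2 agree on A; apply A→CD and equate their CD entries.
Rows 1 and 3 agree on A; apply A→CD and equate their CD entries.
Rows 1 and 2 agree on ACD; apply ACD→BE and equate their BE entries.
Rows 1 and 3 agree on ACD; apply ACD→BE and equate their BE entries.
Row 1 is now all distinguished symbols — the join is lossless.

Yes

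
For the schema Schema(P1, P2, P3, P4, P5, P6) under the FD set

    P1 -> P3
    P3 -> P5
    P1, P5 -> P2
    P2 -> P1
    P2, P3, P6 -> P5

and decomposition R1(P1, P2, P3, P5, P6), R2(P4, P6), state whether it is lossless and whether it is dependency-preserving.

lossy but dependency-preserving

Lossless test: (P6)⁺ = {P6}, which is a superkey of neither fragment — lossy.
Dependency preservation: every FD's attributes lie within a single fragment, so each can be enforced locally — preserved.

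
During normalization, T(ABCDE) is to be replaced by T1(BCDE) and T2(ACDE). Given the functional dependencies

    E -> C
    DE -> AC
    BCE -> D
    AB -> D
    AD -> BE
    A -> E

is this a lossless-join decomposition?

Yes

Common attributes: T1 ∩ T2 = {CDE}.
Closure of {CDE}: DE → AC applies, adding A; AD → BE applies, adding B. So (CDE)⁺ = {ABCDE}.
This closure contains every attribute of T1, so T1 ∩ T2 → T1. The join is lossless.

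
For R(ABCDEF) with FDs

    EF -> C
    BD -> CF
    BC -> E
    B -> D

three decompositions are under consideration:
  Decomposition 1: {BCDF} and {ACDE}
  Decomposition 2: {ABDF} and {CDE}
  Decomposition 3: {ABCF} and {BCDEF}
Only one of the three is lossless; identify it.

Decomposition 1: common = {CD}, closure = {CD} → lossy.
Decomposition 2: common = {D}, closure = {D} → lossy.
Decomposition 3: common = {BCF}, closure = {BCDEF} → lossless.

Decomposition 3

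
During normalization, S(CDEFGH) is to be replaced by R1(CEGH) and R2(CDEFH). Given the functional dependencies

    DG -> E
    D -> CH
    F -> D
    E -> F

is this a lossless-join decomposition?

Yes

Common attributes: R1 ∩ R2 = {CEH}.
Closure of {CEH}: E → F applies, adding F; F → D applies, adding D. So (CEH)⁺ = {CDEFH}.
This closure contains every attribute of R2, so R1 ∩ R2 → R2. The join is lossless.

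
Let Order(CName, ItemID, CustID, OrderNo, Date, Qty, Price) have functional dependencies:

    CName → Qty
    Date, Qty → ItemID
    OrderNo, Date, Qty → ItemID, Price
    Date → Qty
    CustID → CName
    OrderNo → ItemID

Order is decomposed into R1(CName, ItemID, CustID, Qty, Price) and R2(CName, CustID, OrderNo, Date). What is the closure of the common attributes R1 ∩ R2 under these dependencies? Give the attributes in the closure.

R1 ∩ R2 = {CName, CustID}.
CName → Qty applies, adding Qty
Closure: {CName, CustID, Qty}.

CName, CustID, Qty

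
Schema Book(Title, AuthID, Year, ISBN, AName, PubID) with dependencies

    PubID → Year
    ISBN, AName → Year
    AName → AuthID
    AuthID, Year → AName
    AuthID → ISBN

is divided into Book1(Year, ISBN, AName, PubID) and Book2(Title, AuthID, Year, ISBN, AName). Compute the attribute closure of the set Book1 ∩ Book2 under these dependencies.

AuthID, Year, ISBN, AName

Book1 ∩ Book2 = {Year, ISBN, AName}.
AName → AuthID applies, adding AuthID
Closure: {AuthID, Year, ISBN, AName}.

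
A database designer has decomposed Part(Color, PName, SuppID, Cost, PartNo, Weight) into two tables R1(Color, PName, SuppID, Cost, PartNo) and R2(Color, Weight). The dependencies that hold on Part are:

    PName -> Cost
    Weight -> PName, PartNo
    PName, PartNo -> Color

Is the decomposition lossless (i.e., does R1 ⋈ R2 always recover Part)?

No

Common attributes: R1 ∩ R2 = {Color}.
No dependency enlarges {Color}, so (Color)⁺ = {Color}.
The closure contains neither all of R1 = {Color, PName, SuppID, Cost, PartNo} nor all of R2 = {Color, Weight}, so the common attributes are not a superkey of either fragment. The join is lossy.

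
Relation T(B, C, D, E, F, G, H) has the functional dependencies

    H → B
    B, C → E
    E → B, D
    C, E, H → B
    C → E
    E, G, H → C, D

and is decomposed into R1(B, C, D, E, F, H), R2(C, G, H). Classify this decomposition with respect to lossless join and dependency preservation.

lossy and not dependency-preserving

Lossless test: (C, H)⁺ = {B, C, D, E, H}, which is a superkey of neither fragment — lossy.
Dependency preservation: the restricted closure of {E, G, H} across the fragments never reaches {C, D}, so E, G, H → C, D cannot be enforced without a join — not preserved.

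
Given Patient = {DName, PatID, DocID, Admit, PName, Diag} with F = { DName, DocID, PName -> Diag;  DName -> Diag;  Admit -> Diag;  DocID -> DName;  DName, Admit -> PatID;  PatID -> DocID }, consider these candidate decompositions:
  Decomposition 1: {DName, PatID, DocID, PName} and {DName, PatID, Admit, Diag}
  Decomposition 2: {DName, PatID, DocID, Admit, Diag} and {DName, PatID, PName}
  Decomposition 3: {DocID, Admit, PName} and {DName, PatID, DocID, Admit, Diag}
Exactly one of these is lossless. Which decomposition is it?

Decomposition 3

Decomposition 1: common = {DName, PatID}, closure = {DName, PatID, DocID, Diag} → lossy.
Decomposition 2: common = {DName, PatID}, closure = {DName, PatID, DocID, Diag} → lossy.
Decomposition 3: common = {DocID, Admit}, closure = {DName, PatID, DocID, Admit, Diag} → lossless.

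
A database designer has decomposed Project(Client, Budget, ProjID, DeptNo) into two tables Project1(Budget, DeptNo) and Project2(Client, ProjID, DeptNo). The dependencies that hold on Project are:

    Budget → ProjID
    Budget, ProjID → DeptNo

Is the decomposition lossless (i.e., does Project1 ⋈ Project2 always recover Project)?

Common attributes: Project1 ∩ Project2 = {DeptNo}.
No dependency enlarges {DeptNo}, so (DeptNo)⁺ = {DeptNo}.
The closure contains neither all of Project1 = {Budget, DeptNo} nor all of Project2 = {Client, ProjID, DeptNo}, so the common attributes are not a superkey of either fragment. The join is lossy.

No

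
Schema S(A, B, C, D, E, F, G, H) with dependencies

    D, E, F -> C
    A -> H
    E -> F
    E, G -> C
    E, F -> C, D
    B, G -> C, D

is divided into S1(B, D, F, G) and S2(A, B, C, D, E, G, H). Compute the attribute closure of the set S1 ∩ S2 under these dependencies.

S1 ∩ S2 = {B, D, G}.
B, G → C, D applies, adding C
Closure: {B, C, D, G}.

B, C, D, G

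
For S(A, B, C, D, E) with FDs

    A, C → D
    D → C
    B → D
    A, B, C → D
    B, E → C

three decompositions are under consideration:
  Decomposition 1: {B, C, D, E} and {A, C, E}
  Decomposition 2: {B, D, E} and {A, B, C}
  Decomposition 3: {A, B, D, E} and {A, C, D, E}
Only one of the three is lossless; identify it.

Decomposition 1: common = {C, E}, closure = {C, E} → lossy.
Decomposition 2: common = {B}, closure = {B, C, D} → lossy.
Decomposition 3: common = {A, D, E}, closure = {A, C, D, E} → lossless.

Decomposition 3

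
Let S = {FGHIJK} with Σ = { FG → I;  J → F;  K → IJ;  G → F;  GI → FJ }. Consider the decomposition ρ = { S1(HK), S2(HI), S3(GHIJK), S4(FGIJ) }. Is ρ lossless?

Chase test. Columns are FGHIJK; row i has aⱼ where attribute j ∈ Si, else bᵢⱼ.
Initial tableau (one row per fragment):
  row 1: b11 b12 a3 b14 b15 a6
  row 2: b21 b22 a3 a4 b25 b26
  row 3: b31 a2 a3 a4 a5 a6
  row 4: a1 a2 b43 a4 a5 b46
Rows 3 and 4 agree on J; apply J→F and equate their F entries.
Rows 1 and 3 agree on K; apply K→IJ and equate their IJ entries.
Rows 1 and 3 agree on J; apply J→F and equate their F entries.
Row 3 is now all distinguished symbols — the join is lossless.

Yes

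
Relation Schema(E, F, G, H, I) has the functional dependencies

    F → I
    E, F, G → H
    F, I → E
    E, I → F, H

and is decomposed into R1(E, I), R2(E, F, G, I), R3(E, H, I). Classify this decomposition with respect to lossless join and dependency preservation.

lossless and dependency-preserving

Lossless test (chase): Rows 1 and 2 agree on E, I; apply E, I→F, H and equate their F, H entries. Rows 1 and 3 agree on E, I; apply E, I→F, H and equate their F, H entries. Row 2 is now all distinguished symbols — the join is lossless.
Dependency preservation: E, F, G → H; E, I → F, H are not contained in any single fragment, but the restricted closure of each left-hand side across the fragments still reaches the right-hand side; the remaining FDs each lie inside some fragment. All dependencies are preserved.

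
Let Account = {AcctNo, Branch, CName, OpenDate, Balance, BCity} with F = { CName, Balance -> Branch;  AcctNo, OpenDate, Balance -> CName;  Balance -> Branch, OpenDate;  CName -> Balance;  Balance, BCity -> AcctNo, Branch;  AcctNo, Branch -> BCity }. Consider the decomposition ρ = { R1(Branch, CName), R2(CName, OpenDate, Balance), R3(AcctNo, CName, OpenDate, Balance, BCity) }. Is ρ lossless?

Chase test. Columns are AcctNo, Branch, CName, OpenDate, Balance, BCity; row i has aⱼ where attribute j ∈ Ri, else bᵢⱼ.
Initial tableau (one row per fragment):
  row 1: b11 a2 a3 b14 b15 b16
  row 2: b21 b22 a3 a4 a5 b26
  row 3: a1 b32 a3 a4 a5 a6
Rows 2 and 3 agree on CName, Balance; apply CName, Balance→Branch and equate their Branch entries.
Rows 1 and 2 agree on CName; apply CName→Balance and equate their Balance entries.
Rows 1 and 2 agree on CName, Balance; apply CName, Balance→Branch and equate their Branch entries.
Rows 1 and 2 agree on Balance; apply Balance→Branch, OpenDate and equate their Branch, OpenDate entries.
Row 3 is now all distinguished symbols — the join is lossless.

Yes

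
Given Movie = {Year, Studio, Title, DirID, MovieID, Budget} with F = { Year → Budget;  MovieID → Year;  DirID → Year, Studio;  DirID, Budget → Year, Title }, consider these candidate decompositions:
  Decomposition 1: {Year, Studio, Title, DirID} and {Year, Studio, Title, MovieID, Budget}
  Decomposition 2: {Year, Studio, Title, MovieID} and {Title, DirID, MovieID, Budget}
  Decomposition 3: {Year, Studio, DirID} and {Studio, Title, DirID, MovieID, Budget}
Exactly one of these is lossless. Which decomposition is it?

Decomposition 3

Decomposition 1: common = {Year, Studio, Title}, closure = {Year, Studio, Title, Budget} → lossy.
Decomposition 2: common = {Title, MovieID}, closure = {Year, Title, MovieID, Budget} → lossy.
Decomposition 3: common = {Studio, DirID}, closure = {Year, Studio, Title, DirID, Budget} → lossless.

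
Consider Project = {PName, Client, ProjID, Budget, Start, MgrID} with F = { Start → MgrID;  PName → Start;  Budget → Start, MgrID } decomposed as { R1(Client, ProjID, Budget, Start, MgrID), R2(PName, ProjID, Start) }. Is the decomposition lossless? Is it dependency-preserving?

lossy but dependency-preserving

Lossless test: (ProjID, Start)⁺ = {ProjID, Start, MgrID}, which is a superkey of neither fragment — lossy.
Dependency preservation: every FD's attributes lie within a single fragment, so each can be enforced locally — preserved.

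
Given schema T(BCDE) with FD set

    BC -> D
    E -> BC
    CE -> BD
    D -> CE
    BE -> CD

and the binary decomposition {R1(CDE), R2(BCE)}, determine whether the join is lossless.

Common attributes: R1 ∩ R2 = {CE}.
Closure of {CE}: E → BC applies, adding B; CE → BD applies, adding D. So (CE)⁺ = {BCDE}.
This closure contains every attribute of R1, so R1 ∩ R2 → R1. The join is lossless.

Yes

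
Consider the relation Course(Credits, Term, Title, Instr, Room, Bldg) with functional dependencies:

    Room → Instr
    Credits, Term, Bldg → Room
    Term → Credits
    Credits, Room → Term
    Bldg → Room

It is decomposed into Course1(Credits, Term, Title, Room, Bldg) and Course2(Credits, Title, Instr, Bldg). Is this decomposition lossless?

Common attributes: Course1 ∩ Course2 = {Credits, Title, Bldg}.
Closure of {Credits, Title, Bldg}: Bldg → Room applies, adding Room; Room → Instr applies, adding Instr; Credits, Room → Term applies, adding Term. So (Credits, Title, Bldg)⁺ = {Credits, Term, Title, Instr, Room, Bldg}.
This closure contains every attribute of Course1, so Course1 ∩ Course2 → Course1. The join is lossless.

Yes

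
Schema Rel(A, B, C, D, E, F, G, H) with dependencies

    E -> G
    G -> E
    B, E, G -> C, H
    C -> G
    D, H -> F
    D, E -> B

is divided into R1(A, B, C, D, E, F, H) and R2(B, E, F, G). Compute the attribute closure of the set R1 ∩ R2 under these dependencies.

R1 ∩ R2 = {B, E, F}.
E → G applies, adding G
B, E, G → C, H applies, adding C, H
Closure: {B, C, E, F, G, H}.

B, C, E, F, G, H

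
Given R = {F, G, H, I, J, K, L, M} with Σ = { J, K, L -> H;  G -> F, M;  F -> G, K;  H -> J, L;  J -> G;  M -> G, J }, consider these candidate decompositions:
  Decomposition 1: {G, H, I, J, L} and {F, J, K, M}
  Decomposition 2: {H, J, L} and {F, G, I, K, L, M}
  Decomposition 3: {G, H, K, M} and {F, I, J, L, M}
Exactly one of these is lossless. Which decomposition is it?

Decomposition 1

Decomposition 1: common = {J}, closure = {F, G, J, K, M} → lossless.
Decomposition 2: common = {L}, closure = {L} → lossy.
Decomposition 3: common = {M}, closure = {F, G, J, K, M} → lossy.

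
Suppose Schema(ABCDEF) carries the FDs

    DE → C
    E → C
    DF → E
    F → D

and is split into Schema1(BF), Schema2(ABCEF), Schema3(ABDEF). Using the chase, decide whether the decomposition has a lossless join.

Yes

Chase test. Columns are ABCDEF; row i has aⱼ where attribute j ∈ Schemai, else bᵢⱼ.
Initial tableau (one row per fragment):
  row 1: b11 a2 b13 b14 b15 a6
  row 2: a1 a2 a3 b24 a5 a6
  row 3: a1 a2 b33 a4 a5 a6
Rows 2 and 3 agree on E; apply E→C and equate their C entries.
Rows 1 and 2 agree on F; apply F→D and equate their D entries.
Rows 1 and 3 agree on F; apply F→D and equate their D entries.
Rows 1 and 2 agree on DF; apply DF→E and equate their E entries.
Rows 1 and 2 agree on DE; apply DE→C and equate their C entries.
Row 2 is now all distinguished symbols — the join is lossless.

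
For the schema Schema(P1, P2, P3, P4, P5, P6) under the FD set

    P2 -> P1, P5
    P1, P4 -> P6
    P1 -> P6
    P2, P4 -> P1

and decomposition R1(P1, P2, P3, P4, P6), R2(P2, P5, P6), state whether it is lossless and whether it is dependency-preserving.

Lossless test: (P2, P6)⁺ = {P1, P2, P5, P6}, which contains all of one fragment — lossless.
Dependency preservation: P2 → P1, P5 is not contained in any single fragment, but the restricted closure of its left-hand side across the fragments still reaches the right-hand side; the remaining FDs each lie inside some fragment. All dependencies are preserved.

lossless and dependency-preserving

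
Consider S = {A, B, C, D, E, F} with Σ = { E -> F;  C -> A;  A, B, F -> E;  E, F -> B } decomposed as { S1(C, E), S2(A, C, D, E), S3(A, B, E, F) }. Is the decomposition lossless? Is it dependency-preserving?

Lossless test (chase): Rows 1 and 2 agree on E; apply E→F and equate their F entries. Rows 1 and 3 agree on E; apply E→F and equate their F entries. Rows 1 and 2 agree on C; apply C→A and equate their A entries. Rows 1 and 2 agree on E, F; apply E, F→B and equate their B entries. Rows 1 and 3 agree on E, F; apply E, F→B and equate their B entries. Row 2 is now all distinguished symbols — the join is lossless.
Dependency preservation: every FD's attributes lie within a single fragment, so each can be enforced locally — preserved.

lossless and dependency-preserving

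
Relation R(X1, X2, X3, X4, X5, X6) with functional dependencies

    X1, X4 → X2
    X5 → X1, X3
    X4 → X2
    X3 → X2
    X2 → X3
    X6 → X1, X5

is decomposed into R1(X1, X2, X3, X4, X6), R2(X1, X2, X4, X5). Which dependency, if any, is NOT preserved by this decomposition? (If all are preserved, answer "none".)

X6 → X1, X5

Check X6 → X1, X5: no single fragment contains all of {X1, X5, X6}, and the restricted closure of {X6} across the fragments never reaches {X1, X5}.
X1, X4 → X2 is preserved.
X5 → X1, X3 is preserved.
X4 → X2 is preserved.
X3 → X2 is preserved.
X2 → X3 is preserved.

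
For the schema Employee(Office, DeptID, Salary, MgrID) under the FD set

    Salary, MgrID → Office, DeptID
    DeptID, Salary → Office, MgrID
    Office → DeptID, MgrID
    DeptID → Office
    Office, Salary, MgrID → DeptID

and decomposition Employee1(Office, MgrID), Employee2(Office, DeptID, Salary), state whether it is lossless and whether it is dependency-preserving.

lossless but not dependency-preserving

Lossless test: (Office)⁺ = {Office, DeptID, MgrID}, which contains all of one fragment — lossless.
Dependency preservation: the restricted closure of {Salary, MgrID} across the fragments never reaches {Office, DeptID}, so Salary, MgrID → Office, DeptID cannot be enforced without a join — not preserved.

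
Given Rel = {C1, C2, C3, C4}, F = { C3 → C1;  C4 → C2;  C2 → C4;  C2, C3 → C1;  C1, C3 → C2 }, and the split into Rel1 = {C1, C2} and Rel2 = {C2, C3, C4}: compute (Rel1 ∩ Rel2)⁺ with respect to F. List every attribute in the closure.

Rel1 ∩ Rel2 = {C2}.
C2 → C4 applies, adding C4
Closure: {C2, C4}.

C2, C4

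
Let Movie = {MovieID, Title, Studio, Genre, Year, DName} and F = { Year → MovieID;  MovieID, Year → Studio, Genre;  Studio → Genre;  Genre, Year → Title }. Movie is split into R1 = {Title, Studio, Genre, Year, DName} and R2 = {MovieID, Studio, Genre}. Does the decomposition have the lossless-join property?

Common attributes: R1 ∩ R2 = {Studio, Genre}.
No dependency enlarges {Studio, Genre}, so (Studio, Genre)⁺ = {Studio, Genre}.
The closure contains neither all of R1 = {Title, Studio, Genre, Year, DName} nor all of R2 = {MovieID, Studio, Genre}, so the common attributes are not a superkey of either fragment. The join is lossy.

No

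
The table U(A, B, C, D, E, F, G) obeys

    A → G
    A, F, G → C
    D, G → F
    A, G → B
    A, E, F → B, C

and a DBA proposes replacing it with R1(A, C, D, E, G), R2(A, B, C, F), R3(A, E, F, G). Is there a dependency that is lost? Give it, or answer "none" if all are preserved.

Check D, G → F: no single fragment contains all of {D, F, G}, and the restricted closure of {D, G} across the fragments never reaches {F}.
A → G is preserved.
A, F, G → C is preserved.
A, G → B is preserved.
A, E, F → B, C is preserved.

D, G → F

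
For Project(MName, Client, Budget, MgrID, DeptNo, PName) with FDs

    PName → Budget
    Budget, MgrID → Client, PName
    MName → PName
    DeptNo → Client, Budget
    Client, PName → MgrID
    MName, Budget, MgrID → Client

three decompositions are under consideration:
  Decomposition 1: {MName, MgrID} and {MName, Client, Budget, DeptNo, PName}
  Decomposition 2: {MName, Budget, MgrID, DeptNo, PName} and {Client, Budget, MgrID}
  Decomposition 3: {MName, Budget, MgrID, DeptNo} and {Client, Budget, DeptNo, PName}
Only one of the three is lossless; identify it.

Decomposition 2

Decomposition 1: common = {MName}, closure = {MName, Budget, PName} → lossy.
Decomposition 2: common = {Budget, MgrID}, closure = {Client, Budget, MgrID, PName} → lossless.
Decomposition 3: common = {Budget, DeptNo}, closure = {Client, Budget, DeptNo} → lossy.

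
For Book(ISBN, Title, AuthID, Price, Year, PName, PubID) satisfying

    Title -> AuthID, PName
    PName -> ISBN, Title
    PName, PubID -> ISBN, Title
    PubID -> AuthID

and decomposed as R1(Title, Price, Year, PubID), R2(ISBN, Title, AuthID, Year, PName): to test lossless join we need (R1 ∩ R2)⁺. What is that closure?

R1 ∩ R2 = {Title, Year}.
Title → AuthID, PName applies, adding AuthID, PName
PName → ISBN, Title applies, adding ISBN
Closure: {ISBN, Title, AuthID, Year, PName}.

ISBN, Title, AuthID, Year, PName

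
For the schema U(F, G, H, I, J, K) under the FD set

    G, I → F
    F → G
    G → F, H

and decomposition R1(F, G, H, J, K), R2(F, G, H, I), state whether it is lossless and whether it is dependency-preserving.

Lossless test: (F, G, H)⁺ = {F, G, H}, which is a superkey of neither fragment — lossy.
Dependency preservation: every FD's attributes lie within a single fragment, so each can be enforced locally — preserved.

lossy but dependency-preserving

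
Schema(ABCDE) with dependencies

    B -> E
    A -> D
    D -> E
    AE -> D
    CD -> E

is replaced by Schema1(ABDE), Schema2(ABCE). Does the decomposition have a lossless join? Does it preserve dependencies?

Lossless test: (ABE)⁺ = {ABDE}, which contains all of one fragment — lossless.
Dependency preservation: CD → E is not contained in any single fragment, but the restricted closure of its left-hand side across the fragments still reaches the right-hand side; the remaining FDs each lie inside some fragment. All dependencies are preserved.

lossless and dependency-preserving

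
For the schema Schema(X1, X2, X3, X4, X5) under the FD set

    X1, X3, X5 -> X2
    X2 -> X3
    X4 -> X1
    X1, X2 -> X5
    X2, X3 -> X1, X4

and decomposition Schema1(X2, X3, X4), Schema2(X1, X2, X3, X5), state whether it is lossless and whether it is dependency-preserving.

Lossless test: (X2, X3)⁺ = {X1, X2, X3, X4, X5}, which contains all of one fragment — lossless.
Dependency preservation: the restricted closure of {X4} across the fragments never reaches {X1}, so X4 → X1 cannot be enforced without a join — not preserved.

lossless but not dependency-preserving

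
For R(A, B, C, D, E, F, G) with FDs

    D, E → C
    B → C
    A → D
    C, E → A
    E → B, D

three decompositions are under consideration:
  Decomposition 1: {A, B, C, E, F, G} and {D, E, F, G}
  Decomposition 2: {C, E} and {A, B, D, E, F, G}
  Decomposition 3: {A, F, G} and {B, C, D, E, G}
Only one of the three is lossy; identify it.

Decomposition 1: common = {E, F, G}, closure = {A, B, C, D, E, F, G} → lossless.
Decomposition 2: common = {E}, closure = {A, B, C, D, E} → lossless.
Decomposition 3: common = {G}, closure = {G} → lossy.

Decomposition 3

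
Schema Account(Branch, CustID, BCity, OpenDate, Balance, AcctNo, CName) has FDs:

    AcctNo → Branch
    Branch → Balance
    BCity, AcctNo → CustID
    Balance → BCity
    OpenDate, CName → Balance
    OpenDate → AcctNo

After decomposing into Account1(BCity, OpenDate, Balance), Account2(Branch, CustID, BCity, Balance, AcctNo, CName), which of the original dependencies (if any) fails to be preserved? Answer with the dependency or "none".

OpenDate → AcctNo

Check OpenDate → AcctNo: no single fragment contains all of {OpenDate, AcctNo}, and the restricted closure of {OpenDate} across the fragments never reaches {AcctNo}.
AcctNo → Branch is preserved.
Branch → Balance is preserved.
BCity, AcctNo → CustID is preserved.
Balance → BCity is preserved.
OpenDate, CName → Balance is preserved.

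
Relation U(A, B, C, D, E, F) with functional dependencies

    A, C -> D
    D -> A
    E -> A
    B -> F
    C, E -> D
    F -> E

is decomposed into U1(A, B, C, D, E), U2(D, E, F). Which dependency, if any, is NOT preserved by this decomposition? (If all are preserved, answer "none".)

B -> F

Check B → F: no single fragment contains all of {B, F}, and the restricted closure of {B} across the fragments never reaches {F}.
A, C → D is preserved.
D → A is preserved.
E → A is preserved.
C, E → D is preserved.
F → E is preserved.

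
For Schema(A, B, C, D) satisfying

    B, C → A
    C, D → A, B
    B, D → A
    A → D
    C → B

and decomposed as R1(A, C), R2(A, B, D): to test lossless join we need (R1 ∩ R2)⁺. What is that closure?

A, D

R1 ∩ R2 = {A}.
A → D applies, adding D
Closure: {A, D}.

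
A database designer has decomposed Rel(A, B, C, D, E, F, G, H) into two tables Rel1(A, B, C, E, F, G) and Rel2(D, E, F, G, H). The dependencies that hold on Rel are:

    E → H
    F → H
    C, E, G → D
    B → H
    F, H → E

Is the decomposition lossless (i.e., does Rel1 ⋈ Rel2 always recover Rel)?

No

Common attributes: Rel1 ∩ Rel2 = {E, F, G}.
Closure of {E, F, G}: E → H applies, adding H. So (E, F, G)⁺ = {E, F, G, H}.
The closure contains neither all of Rel1 = {A, B, C, E, F, G} nor all of Rel2 = {D, E, F, G, H}, so the common attributes are not a superkey of either fragment. The join is lossy.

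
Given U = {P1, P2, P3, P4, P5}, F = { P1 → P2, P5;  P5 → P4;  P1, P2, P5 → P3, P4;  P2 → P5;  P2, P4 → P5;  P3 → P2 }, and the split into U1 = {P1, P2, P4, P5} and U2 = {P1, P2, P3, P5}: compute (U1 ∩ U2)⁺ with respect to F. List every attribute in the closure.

U1 ∩ U2 = {P1, P2, P5}.
P5 → P4 applies, adding P4
P1, P2, P5 → P3, P4 applies, adding P3
Closure: {P1, P2, P3, P4, P5}.

P1, P2, P3, P4, P5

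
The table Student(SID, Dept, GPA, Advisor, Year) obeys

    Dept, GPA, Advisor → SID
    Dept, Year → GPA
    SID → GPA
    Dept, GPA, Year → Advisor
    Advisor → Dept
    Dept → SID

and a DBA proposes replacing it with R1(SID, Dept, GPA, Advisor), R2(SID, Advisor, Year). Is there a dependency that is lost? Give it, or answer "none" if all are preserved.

Check Dept, GPA, Year → Advisor: no single fragment contains all of {Dept, GPA, Advisor, Year}, and the restricted closure of {Dept, GPA, Year} across the fragments never reaches {Advisor}.
Dept, GPA, Advisor → SID is preserved.
Dept, Year → GPA is preserved.
SID → GPA is preserved.
Advisor → Dept is preserved.
Dept → SID is preserved.

Dept, GPA, Year → Advisor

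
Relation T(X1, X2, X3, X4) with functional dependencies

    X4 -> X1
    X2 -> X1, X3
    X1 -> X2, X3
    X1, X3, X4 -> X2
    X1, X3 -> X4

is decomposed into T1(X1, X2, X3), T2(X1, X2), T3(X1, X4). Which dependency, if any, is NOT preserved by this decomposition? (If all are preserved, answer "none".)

X4 → X1 lies within T3.
X2 → X1, X3 lies within T1.
X1 → X2, X3 lies within T1.
X1, X3, X4 → X2: restricted closure across fragments reaches X2.
X1, X3 → X4: restricted closure across fragments reaches X4.
Every dependency is enforceable on the fragments, so the decomposition is dependency-preserving.

none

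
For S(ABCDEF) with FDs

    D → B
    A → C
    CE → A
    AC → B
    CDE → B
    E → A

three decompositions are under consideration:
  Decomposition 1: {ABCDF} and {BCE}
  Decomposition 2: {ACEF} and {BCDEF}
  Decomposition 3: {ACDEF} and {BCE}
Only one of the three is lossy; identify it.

Decomposition 1

Decomposition 1: common = {BC}, closure = {BC} → lossy.
Decomposition 2: common = {CEF}, closure = {ABCEF} → lossless.
Decomposition 3: common = {CE}, closure = {ABCE} → lossless.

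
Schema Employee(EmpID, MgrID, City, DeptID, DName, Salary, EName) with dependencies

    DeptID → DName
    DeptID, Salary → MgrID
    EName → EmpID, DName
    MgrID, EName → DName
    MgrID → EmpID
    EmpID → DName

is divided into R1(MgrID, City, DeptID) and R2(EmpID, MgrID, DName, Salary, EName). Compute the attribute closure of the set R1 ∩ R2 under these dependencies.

R1 ∩ R2 = {MgrID}.
MgrID → EmpID applies, adding EmpID
EmpID → DName applies, adding DName
Closure: {EmpID, MgrID, DName}.

EmpID, MgrID, DName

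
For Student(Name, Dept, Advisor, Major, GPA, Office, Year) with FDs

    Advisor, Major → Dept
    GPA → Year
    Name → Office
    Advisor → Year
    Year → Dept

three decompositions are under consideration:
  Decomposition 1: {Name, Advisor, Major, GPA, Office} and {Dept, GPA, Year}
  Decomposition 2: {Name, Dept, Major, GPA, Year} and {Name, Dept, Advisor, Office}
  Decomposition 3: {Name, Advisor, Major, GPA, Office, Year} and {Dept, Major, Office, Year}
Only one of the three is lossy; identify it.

Decomposition 1: common = {GPA}, closure = {Dept, GPA, Year} → lossless.
Decomposition 2: common = {Name, Dept}, closure = {Name, Dept, Office} → lossy.
Decomposition 3: common = {Major, Office, Year}, closure = {Dept, Major, Office, Year} → lossless.

Decomposition 2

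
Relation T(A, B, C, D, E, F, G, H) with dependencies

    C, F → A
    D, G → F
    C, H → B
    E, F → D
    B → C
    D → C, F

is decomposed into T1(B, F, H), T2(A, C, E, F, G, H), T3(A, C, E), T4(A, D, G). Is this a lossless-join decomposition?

Chase test. Columns are A, B, C, D, E, F, G, H; row i has aⱼ where attribute j ∈ Ti, else bᵢⱼ.
Initial tableau (one row per fragment):
  row 1: b11 a2 b13 b14 b15 a6 b17 a8
  row 2: a1 b22 a3 b24 a5 a6 a7 a8
  row 3: a1 b32 a3 b34 a5 b36 b37 b38
  row 4: a1 b42 b43 a4 b45 b46 a7 b48
No row becomes fully distinguished — the join is lossy.

No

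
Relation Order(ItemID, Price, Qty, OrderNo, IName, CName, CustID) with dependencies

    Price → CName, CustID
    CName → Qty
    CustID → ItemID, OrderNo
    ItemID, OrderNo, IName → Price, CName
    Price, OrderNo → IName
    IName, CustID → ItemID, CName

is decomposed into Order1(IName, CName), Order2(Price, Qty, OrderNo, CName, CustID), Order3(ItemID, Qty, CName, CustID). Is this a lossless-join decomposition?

No

Chase test. Columns are ItemID, Price, Qty, OrderNo, IName, CName, CustID; row i has aⱼ where attribute j ∈ Orderi, else bᵢⱼ.
Initial tableau (one row per fragment):
  row 1: b11 b12 b13 b14 a5 a6 b17
  row 2: b21 a2 a3 a4 b25 a6 a7
  row 3: a1 b32 a3 b34 b35 a6 a7
Rows 1 and 2 agree on CName; apply CName→Qty and equate their Qty entries.
Rows 2 and 3 agree on CustID; apply CustID→ItemID, OrderNo and equate their ItemID, OrderNo entries.
No row becomes fully distinguished — the join is lossy.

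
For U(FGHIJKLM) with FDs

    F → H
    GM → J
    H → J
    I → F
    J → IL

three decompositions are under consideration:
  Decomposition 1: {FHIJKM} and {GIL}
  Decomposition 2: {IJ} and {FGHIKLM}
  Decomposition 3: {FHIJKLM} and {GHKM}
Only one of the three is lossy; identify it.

Decomposition 1

Decomposition 1: common = {I}, closure = {FHIJL} → lossy.
Decomposition 2: common = {I}, closure = {FHIJL} → lossless.
Decomposition 3: common = {HKM}, closure = {FHIJKLM} → lossless.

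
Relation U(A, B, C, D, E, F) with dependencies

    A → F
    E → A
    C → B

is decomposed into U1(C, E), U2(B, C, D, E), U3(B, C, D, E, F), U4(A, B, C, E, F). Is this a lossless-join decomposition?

Chase test. Columns are A, B, C, D, E, F; row i has aⱼ where attribute j ∈ Ui, else bᵢⱼ.
Initial tableau (one row per fragment):
  row 1: b11 b12 a3 b14 a5 b16
  row 2: b21 a2 a3 a4 a5 b26
  row 3: b31 a2 a3 a4 a5 a6
  row 4: a1 a2 a3 b44 a5 a6
Rows 1 and 2 agree on E; apply E→A and equate their A entries.
Rows 1 and 3 agree on E; apply E→A and equate their A entries.
Rows 1 and 4 agree on E; apply E→A and equate their A entries.
Rows 1 and 2 agree on C; apply C→B and equate their B entries.
Rows 1 and 2 agree on A; apply A→F and equate their F entries.
Rows 1 and 3 agree on A; apply A→F and equate their F entries.
Row 2 is now all distinguished symbols — the join is lossless.

Yes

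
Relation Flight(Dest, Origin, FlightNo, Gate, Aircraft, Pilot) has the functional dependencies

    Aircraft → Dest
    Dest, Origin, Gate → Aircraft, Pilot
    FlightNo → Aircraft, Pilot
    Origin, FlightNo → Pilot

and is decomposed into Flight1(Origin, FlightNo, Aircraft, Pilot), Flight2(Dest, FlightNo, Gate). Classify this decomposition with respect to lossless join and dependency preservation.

lossy and not dependency-preserving

Lossless test: (FlightNo)⁺ = {Dest, FlightNo, Aircraft, Pilot}, which is a superkey of neither fragment — lossy.
Dependency preservation: the restricted closure of {Aircraft} across the fragments never reaches {Dest}, so Aircraft → Dest cannot be enforced without a join — not preserved.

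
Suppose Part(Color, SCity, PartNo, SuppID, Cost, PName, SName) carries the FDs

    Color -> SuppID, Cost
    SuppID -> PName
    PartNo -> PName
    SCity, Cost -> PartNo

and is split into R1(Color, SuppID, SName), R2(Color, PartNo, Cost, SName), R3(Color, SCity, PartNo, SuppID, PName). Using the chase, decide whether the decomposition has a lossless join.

Chase test. Columns are Color, SCity, PartNo, SuppID, Cost, PName, SName; row i has aⱼ where attribute j ∈ Ri, else bᵢⱼ.
Initial tableau (one row per fragment):
  row 1: a1 b12 b13 a4 b15 b16 a7
  row 2: a1 b22 a3 b24 a5 b26 a7
  row 3: a1 a2 a3 a4 b35 a6 b37
Rows 1 and 2 agree on Color; apply Color→SuppID, Cost and equate their SuppID, Cost entries.
Rows 1 and 3 agree on Color; apply Color→SuppID, Cost and equate their SuppID, Cost entries.
Rows 1 and 2 agree on SuppID; apply SuppID→PName and equate their PName entries.
Rows 1 and 3 agree on SuppID; apply SuppID→PName and equate their PName entries.
No row becomes fully distinguished — the join is lossy.

No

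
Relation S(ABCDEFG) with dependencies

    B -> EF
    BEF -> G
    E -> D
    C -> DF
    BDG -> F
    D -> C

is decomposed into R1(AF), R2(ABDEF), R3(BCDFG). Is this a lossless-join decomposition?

Chase test. Columns are ABCDEFG; row i has aⱼ where attribute j ∈ Ri, else bᵢⱼ.
Initial tableau (one row per fragment):
  row 1: a1 b12 b13 b14 b15 a6 b17
  row 2: a1 a2 b23 a4 a5 a6 b27
  row 3: b31 a2 a3 a4 b35 a6 a7
Rows 2 and 3 agree on B; apply B→EF and equate their EF entries.
Rows 2 and 3 agree on BEF; apply BEF→G and equate their G entries.
Rows 2 and 3 agree on D; apply D→C and equate their C entries.
Row 2 is now all distinguished symbols — the join is lossless.

Yes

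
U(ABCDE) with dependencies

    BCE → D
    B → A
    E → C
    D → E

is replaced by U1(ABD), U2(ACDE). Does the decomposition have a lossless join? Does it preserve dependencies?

Lossless test: (AD)⁺ = {ACDE}, which contains all of one fragment — lossless.
Dependency preservation: the restricted closure of {BCE} across the fragments never reaches {D}, so BCE → D cannot be enforced without a join — not preserved.

lossless but not dependency-preserving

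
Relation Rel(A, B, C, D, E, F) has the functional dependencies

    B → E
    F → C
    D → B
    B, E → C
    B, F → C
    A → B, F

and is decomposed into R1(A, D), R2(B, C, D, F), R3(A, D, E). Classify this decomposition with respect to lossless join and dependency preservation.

lossy and not dependency-preserving

Lossless test (chase): Rows 1 and 2 agree on D; apply D→B and equate their B entries. Rows 1 and 3 agree on D; apply D→B and equate their B entries. Rows 1 and 3 agree on A; apply A→B, F and equate their B, F entries. Rows 1 and 2 agree on B; apply B→E and equate their E entries. Rows 1 and 3 agree on B; apply B→E and equate their E entries. Rows 1 and 3 agree on F; apply F→C and equate their C entries. Rows 1 and 2 agree on B, E; apply B, E→C and equate their C entries. No row becomes fully distinguished — the join is lossy.
Dependency preservation: the restricted closure of {B} across the fragments never reaches {E}, so B → E cannot be enforced without a join — not preserved.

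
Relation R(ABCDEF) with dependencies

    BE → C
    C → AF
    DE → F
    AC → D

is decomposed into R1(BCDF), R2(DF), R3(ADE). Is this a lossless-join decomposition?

No

Chase test. Columns are ABCDEF; row i has aⱼ where attribute j ∈ Ri, else bᵢⱼ.
Initial tableau (one row per fragment):
  row 1: b11 a2 a3 a4 b15 a6
  row 2: b21 b22 b23 a4 b25 a6
  row 3: a1 b32 b33 a4 a5 b36
No row becomes fully distinguished — the join is lossy.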